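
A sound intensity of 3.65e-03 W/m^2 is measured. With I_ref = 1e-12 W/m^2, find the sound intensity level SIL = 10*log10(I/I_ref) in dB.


I / I_ref = 3.65e-03 / 1e-12 = 3.65e+09
SIL = 10 * log10(3.65e+09) = 95.623 dB


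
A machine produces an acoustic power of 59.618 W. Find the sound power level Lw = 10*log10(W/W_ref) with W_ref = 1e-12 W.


W / W_ref = 59.618 / 1e-12 = 5.9618e+13
Lw = 10 * log10(5.9618e+13) = 137.75 dB


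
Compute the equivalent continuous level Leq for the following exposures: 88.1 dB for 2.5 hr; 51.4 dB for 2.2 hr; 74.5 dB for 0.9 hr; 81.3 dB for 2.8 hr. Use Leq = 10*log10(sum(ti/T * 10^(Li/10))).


T_total = 2.5 + 2.2 + 0.9 + 2.8 = 8.4 hr
(2.5/8.4) * 10^(88.1/10) = 1.92159e+08
(2.2/8.4) * 10^(51.4/10) = 36152.9
(0.9/8.4) * 10^(74.5/10) = 3.0197e+06
(2.8/8.4) * 10^(81.3/10) = 4.49654e+07
Sum = 1.92159e+08 + 36152.9 + 3.0197e+06 + 4.49654e+07 = 2.4018e+08
Leq = 10*log10(2.4018e+08) = 83.805 dB


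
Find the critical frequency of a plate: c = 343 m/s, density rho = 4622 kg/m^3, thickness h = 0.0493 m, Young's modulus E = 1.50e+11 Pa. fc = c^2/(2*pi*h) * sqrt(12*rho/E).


12*rho/E = 12*4622/1.50e+11 = 3.6976e-07
sqrt(12*rho/E) = sqrt(3.6976e-07) = 0.000608079
c^2/(2*pi*h) = 343^2/(2*pi*0.0493) = 379806
fc = 379806 * 0.000608079 = 230.95 Hz


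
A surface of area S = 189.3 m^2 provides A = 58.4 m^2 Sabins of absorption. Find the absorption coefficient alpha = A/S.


Absorption coefficient = absorbed power / incident power
alpha = A / S = 58.4 / 189.3 = 0.30851


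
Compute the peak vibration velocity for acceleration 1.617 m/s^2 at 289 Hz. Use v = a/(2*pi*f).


omega = 2*pi*f = 2*pi*289 = 1815.84 rad/s
v = a / omega = 1.617 / 1815.84 = 0.0008905 m/s


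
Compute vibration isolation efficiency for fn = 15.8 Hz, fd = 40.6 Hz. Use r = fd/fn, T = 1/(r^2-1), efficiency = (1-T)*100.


r = 40.6 / 15.8 = 2.56962
r^2 - 1 = 2.56962^2 - 1 = 5.60295
T = 1/5.60295 = 0.178477
Efficiency = (1 - 0.178477)*100 = 82.152 %


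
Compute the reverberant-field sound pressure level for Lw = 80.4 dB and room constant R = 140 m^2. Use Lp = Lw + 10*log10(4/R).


4/R = 4/140 = 0.0285714
Lp = 80.4 + 10*log10(0.0285714) = 64.959 dB


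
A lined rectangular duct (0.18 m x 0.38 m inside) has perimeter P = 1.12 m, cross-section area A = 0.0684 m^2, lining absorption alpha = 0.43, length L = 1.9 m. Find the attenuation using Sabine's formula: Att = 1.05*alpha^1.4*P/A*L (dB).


alpha^1.4 = 0.43^1.4 = 0.3068
Attenuation rate = 1.05 * alpha^1.4 * P / A
= 1.05 * 0.3068 * 1.12 / 0.0684 = 5.27481 dB/m
Total Att = 5.27481 * 1.9 = 10.022 dB


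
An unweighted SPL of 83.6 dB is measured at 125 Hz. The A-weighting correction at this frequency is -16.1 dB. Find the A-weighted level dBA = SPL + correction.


A-weighting table: 125 Hz -> -16.1 dB correction
SPL_A = SPL + correction = 83.6 + (-16.1) = 67.5 dBA


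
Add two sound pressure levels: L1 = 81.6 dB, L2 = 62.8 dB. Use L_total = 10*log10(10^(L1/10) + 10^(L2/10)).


10^(81.6/10) = 1.44544e+08
10^(62.8/10) = 1.90546e+06
Sum = 1.44544e+08 + 1.90546e+06 = 1.46449e+08
L_total = 10*log10(1.46449e+08) = 81.657 dB


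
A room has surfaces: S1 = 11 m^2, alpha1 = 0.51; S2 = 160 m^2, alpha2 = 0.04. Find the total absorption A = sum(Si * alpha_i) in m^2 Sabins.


11 * 0.51 = 5.61
160 * 0.04 = 6.4
A_total = 5.61 + 6.4 = 12.01 m^2


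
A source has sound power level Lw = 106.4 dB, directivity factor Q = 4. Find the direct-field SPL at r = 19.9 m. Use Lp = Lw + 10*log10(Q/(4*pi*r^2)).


4*pi*r^2 = 4*pi*19.9^2 = 4976.41 m^2
Q / (4*pi*r^2) = 4 / 4976.41 = 0.000803792
Lp = 106.4 + 10*log10(0.000803792) = 75.451 dB


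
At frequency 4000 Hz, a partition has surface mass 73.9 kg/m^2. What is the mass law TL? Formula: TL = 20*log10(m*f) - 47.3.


m * f = 73.9 * 4000 = 295600
20*log10(295600) = 109.414 dB
TL = 109.414 - 47.3 = 62.114 dB


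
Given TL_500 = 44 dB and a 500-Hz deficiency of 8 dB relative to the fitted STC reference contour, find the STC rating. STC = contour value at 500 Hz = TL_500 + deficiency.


By ASTM E413, STC = value of the fitted reference contour at 500 Hz.
Contour value at 500 Hz = TL_500 + deficiency = 44 + 8 = 52
STC = 52


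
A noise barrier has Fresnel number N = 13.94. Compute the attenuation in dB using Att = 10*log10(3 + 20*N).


3 + 20*N = 3 + 20*13.94 = 281.8
Att = 10*log10(281.8) = 24.499 dB


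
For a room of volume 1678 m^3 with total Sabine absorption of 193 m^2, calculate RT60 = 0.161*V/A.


RT60 = 0.161 * 1678 / 193 = 1.3998 s


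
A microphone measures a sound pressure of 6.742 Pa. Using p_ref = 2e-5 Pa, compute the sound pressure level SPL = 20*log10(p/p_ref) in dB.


p / p_ref = 6.742 / 2e-5 = 337100
SPL = 20 * log10(337100) = 110.56 dB


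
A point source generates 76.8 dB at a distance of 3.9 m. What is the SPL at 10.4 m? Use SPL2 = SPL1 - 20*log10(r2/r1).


r2/r1 = 10.4/3.9 = 2.66667
Correction = 20*log10(2.66667) = 8.51939 dB
SPL2 = 76.8 - 8.51939 = 68.281 dB


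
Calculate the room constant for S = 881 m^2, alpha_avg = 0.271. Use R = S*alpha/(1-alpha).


R = 881 * 0.271 / (1 - 0.271) = 327.5 m^2


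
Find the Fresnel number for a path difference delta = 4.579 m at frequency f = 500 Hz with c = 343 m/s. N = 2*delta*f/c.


N = 2*delta*f/c = 2*delta/lambda, where lambda = c/f
lambda = 343 / 500 = 0.686 m
N = 2 * 4.579 / 0.686 = 13.35


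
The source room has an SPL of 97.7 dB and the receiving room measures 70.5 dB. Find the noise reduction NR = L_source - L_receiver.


NR = L_source - L_receiver (difference between source and receiving room levels)
NR = 97.7 - 70.5 = 27.2 dB


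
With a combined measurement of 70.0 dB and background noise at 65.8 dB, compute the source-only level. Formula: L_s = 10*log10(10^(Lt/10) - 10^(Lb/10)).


10^(70.0/10) = 1e+07
10^(65.8/10) = 3.80189e+06
Difference = 1e+07 - 3.80189e+06 = 6.19811e+06
L_source = 10*log10(6.19811e+06) = 67.923 dB


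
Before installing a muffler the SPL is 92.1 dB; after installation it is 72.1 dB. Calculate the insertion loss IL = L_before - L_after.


Insertion loss = SPL without muffler - SPL with muffler
IL = 92.1 - 72.1 = 20 dB


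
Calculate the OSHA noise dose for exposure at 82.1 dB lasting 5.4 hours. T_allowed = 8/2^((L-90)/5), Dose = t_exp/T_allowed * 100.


T_allowed = 8 / 2^((82.1 - 90)/5) = 23.9176 hr
Dose = 5.4 / 23.9176 * 100 = 22.578 %


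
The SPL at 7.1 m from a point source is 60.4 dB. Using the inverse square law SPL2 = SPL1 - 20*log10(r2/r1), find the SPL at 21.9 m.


r2/r1 = 21.9/7.1 = 3.08451
Correction = 20*log10(3.08451) = 9.78372 dB
SPL2 = 60.4 - 9.78372 = 50.616 dB


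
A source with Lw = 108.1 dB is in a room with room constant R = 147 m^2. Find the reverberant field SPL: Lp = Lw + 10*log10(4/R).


4/R = 4/147 = 0.0272109
Lp = 108.1 + 10*log10(0.0272109) = 92.447 dB


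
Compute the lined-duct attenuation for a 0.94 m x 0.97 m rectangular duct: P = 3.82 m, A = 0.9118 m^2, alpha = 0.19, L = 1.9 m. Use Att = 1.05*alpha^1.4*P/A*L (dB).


alpha^1.4 = 0.19^1.4 = 0.0977811
Attenuation rate = 1.05 * alpha^1.4 * P / A
= 1.05 * 0.0977811 * 3.82 / 0.9118 = 0.430138 dB/m
Total Att = 0.430138 * 1.9 = 0.81726 dB


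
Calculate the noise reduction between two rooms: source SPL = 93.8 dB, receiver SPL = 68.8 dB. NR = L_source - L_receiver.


NR = L_source - L_receiver (difference between source and receiving room levels)
NR = 93.8 - 68.8 = 25 dB


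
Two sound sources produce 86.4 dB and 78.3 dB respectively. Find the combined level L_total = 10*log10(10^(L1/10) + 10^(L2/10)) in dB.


10^(86.4/10) = 4.36516e+08
10^(78.3/10) = 6.76083e+07
Sum = 4.36516e+08 + 6.76083e+07 = 5.04124e+08
L_total = 10*log10(5.04124e+08) = 87.025 dB


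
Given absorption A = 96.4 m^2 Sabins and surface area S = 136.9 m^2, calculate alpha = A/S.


Absorption coefficient = absorbed power / incident power
alpha = A / S = 96.4 / 136.9 = 0.70416


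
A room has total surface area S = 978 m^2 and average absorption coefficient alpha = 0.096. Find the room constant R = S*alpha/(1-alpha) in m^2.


R = 978 * 0.096 / (1 - 0.096) = 103.86 m^2


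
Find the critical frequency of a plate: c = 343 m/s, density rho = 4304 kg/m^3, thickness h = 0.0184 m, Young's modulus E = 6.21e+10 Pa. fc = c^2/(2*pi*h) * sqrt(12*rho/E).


12*rho/E = 12*4304/6.21e+10 = 8.31691e-07
sqrt(12*rho/E) = sqrt(8.31691e-07) = 0.000911971
c^2/(2*pi*h) = 343^2/(2*pi*0.0184) = 1.01763e+06
fc = 1.01763e+06 * 0.000911971 = 928.05 Hz


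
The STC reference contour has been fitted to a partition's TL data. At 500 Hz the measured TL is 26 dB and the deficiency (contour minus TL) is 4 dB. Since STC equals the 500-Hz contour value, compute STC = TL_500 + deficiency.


By ASTM E413, STC = value of the fitted reference contour at 500 Hz.
Contour value at 500 Hz = TL_500 + deficiency = 26 + 4 = 30
STC = 30


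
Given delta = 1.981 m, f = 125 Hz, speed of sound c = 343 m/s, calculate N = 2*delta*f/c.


N = 2*delta*f/c = 2*delta/lambda, where lambda = c/f
lambda = 343 / 125 = 2.744 m
N = 2 * 1.981 / 2.744 = 1.4439


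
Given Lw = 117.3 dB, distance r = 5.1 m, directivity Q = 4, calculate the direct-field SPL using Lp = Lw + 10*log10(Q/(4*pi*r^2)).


4*pi*r^2 = 4*pi*5.1^2 = 326.851 m^2
Q / (4*pi*r^2) = 4 / 326.851 = 0.012238
Lp = 117.3 + 10*log10(0.012238) = 98.177 dB


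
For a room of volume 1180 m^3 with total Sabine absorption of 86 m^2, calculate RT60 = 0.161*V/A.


RT60 = 0.161 * 1180 / 86 = 2.2091 s


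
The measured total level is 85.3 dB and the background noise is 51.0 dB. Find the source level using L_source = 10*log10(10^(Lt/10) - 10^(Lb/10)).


10^(85.3/10) = 3.38844e+08
10^(51.0/10) = 125893
Difference = 3.38844e+08 - 125893 = 3.38718e+08
L_source = 10*log10(3.38718e+08) = 85.298 dB


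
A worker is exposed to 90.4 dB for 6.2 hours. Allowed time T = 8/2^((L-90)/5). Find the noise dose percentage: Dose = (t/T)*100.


T_allowed = 8 / 2^((90.4 - 90)/5) = 7.56846 hr
Dose = 6.2 / 7.56846 * 100 = 81.919 %


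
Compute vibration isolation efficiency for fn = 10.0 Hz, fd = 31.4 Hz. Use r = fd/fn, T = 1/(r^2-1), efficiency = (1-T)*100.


r = 31.4 / 10.0 = 3.14
r^2 - 1 = 3.14^2 - 1 = 8.8596
T = 1/8.8596 = 0.112872
Efficiency = (1 - 0.112872)*100 = 88.713 %


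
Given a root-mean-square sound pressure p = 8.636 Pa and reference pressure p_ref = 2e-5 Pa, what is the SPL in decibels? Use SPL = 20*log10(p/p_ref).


p / p_ref = 8.636 / 2e-5 = 431800
SPL = 20 * log10(431800) = 112.71 dB


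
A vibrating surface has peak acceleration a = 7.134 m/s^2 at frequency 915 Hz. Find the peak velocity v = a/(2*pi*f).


omega = 2*pi*f = 2*pi*915 = 5749.11 rad/s
v = a / omega = 7.134 / 5749.11 = 0.0012409 m/s


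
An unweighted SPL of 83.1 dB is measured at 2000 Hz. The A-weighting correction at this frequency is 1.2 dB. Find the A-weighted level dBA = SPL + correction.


A-weighting table: 2000 Hz -> 1.2 dB correction
SPL_A = SPL + correction = 83.1 + (1.2) = 84.3 dBA


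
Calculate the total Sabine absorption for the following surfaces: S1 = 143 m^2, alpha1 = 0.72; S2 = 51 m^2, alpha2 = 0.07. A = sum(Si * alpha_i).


143 * 0.72 = 102.96
51 * 0.07 = 3.57
A_total = 102.96 + 3.57 = 106.53 m^2


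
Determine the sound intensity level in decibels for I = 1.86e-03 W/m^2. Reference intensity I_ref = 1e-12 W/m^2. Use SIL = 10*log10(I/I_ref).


I / I_ref = 1.86e-03 / 1e-12 = 1.86e+09
SIL = 10 * log10(1.86e+09) = 92.695 dB


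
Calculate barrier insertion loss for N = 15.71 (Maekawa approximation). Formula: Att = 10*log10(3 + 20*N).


3 + 20*N = 3 + 20*15.71 = 317.2
Att = 10*log10(317.2) = 25.013 dB


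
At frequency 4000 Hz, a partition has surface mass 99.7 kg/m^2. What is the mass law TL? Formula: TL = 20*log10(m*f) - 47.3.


m * f = 99.7 * 4000 = 398800
20*log10(398800) = 112.015 dB
TL = 112.015 - 47.3 = 64.715 dB


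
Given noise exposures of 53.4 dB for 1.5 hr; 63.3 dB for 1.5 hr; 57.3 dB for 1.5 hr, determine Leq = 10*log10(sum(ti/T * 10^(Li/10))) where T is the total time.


T_total = 1.5 + 1.5 + 1.5 = 4.5 hr
(1.5/4.5) * 10^(53.4/10) = 72925.4
(1.5/4.5) * 10^(63.3/10) = 712654
(1.5/4.5) * 10^(57.3/10) = 179011
Sum = 72925.4 + 712654 + 179011 = 964590
Leq = 10*log10(964590) = 59.843 dB


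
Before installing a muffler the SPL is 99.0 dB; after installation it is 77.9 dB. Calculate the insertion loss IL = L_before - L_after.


Insertion loss = SPL without muffler - SPL with muffler
IL = 99.0 - 77.9 = 21.1 dB


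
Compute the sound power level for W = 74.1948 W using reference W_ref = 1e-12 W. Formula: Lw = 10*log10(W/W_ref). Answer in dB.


W / W_ref = 74.1948 / 1e-12 = 7.41948e+13
Lw = 10 * log10(7.41948e+13) = 138.7 dB


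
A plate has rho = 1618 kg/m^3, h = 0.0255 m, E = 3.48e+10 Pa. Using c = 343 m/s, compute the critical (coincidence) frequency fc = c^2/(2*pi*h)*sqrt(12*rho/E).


12*rho/E = 12*1618/3.48e+10 = 5.57931e-07
sqrt(12*rho/E) = sqrt(5.57931e-07) = 0.000746948
c^2/(2*pi*h) = 343^2/(2*pi*0.0255) = 734291
fc = 734291 * 0.000746948 = 548.48 Hz


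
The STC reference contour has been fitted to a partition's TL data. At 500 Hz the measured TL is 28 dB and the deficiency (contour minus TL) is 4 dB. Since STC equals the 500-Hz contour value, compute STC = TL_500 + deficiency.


By ASTM E413, STC = value of the fitted reference contour at 500 Hz.
Contour value at 500 Hz = TL_500 + deficiency = 28 + 4 = 32
STC = 32


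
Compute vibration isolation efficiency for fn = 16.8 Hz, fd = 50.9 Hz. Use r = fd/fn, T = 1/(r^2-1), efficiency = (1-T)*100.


r = 50.9 / 16.8 = 3.02976
r^2 - 1 = 3.02976^2 - 1 = 8.17945
T = 1/8.17945 = 0.122258
Efficiency = (1 - 0.122258)*100 = 87.774 %


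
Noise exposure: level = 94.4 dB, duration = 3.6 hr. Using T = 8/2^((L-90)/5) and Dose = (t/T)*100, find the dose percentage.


T_allowed = 8 / 2^((94.4 - 90)/5) = 4.34694 hr
Dose = 3.6 / 4.34694 * 100 = 82.817 %


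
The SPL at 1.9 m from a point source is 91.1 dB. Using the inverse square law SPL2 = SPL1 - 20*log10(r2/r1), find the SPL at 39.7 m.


r2/r1 = 39.7/1.9 = 20.8947
Correction = 20*log10(20.8947) = 26.4007 dB
SPL2 = 91.1 - 26.4007 = 64.699 dB


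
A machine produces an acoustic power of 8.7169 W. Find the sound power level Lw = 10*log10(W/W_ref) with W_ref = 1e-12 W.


W / W_ref = 8.7169 / 1e-12 = 8.7169e+12
Lw = 10 * log10(8.7169e+12) = 129.4 dB


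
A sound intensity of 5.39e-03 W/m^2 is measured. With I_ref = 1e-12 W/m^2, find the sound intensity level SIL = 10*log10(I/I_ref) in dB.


I / I_ref = 5.39e-03 / 1e-12 = 5.39e+09
SIL = 10 * log10(5.39e+09) = 97.316 dB


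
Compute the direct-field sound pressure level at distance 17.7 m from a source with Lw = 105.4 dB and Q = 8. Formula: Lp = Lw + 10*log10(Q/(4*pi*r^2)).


4*pi*r^2 = 4*pi*17.7^2 = 3936.92 m^2
Q / (4*pi*r^2) = 8 / 3936.92 = 0.00203205
Lp = 105.4 + 10*log10(0.00203205) = 78.479 dB


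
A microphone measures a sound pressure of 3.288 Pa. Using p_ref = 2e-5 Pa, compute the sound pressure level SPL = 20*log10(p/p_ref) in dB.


p / p_ref = 3.288 / 2e-5 = 164400
SPL = 20 * log10(164400) = 104.32 dB


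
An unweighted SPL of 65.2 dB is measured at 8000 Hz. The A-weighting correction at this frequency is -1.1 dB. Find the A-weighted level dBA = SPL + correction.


A-weighting table: 8000 Hz -> -1.1 dB correction
SPL_A = SPL + correction = 65.2 + (-1.1) = 64.1 dBA


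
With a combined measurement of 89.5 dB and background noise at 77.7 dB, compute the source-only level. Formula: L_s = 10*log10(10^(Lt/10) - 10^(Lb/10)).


10^(89.5/10) = 8.91251e+08
10^(77.7/10) = 5.88844e+07
Difference = 8.91251e+08 - 5.88844e+07 = 8.32367e+08
L_source = 10*log10(8.32367e+08) = 89.203 dB


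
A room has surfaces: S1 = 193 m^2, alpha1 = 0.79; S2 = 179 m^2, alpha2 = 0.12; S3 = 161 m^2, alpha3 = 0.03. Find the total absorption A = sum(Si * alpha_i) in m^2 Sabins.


193 * 0.79 = 152.47
179 * 0.12 = 21.48
161 * 0.03 = 4.83
A_total = 152.47 + 21.48 + 4.83 = 178.78 m^2


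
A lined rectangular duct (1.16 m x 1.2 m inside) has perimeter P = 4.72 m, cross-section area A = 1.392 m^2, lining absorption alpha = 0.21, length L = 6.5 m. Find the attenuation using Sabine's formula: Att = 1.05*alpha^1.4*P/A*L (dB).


alpha^1.4 = 0.21^1.4 = 0.112488
Attenuation rate = 1.05 * alpha^1.4 * P / A
= 1.05 * 0.112488 * 4.72 / 1.392 = 0.400496 dB/m
Total Att = 0.400496 * 6.5 = 2.6032 dB


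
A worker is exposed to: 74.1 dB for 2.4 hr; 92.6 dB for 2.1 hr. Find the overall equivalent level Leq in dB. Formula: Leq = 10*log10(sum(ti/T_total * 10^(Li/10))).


T_total = 2.4 + 2.1 = 4.5 hr
(2.4/4.5) * 10^(74.1/10) = 1.37088e+07
(2.1/4.5) * 10^(92.6/10) = 8.49194e+08
Sum = 1.37088e+07 + 8.49194e+08 = 8.62903e+08
Leq = 10*log10(8.62903e+08) = 89.36 dB


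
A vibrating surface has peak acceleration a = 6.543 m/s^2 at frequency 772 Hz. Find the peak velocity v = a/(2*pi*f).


omega = 2*pi*f = 2*pi*772 = 4850.62 rad/s
v = a / omega = 6.543 / 4850.62 = 0.0013489 m/s


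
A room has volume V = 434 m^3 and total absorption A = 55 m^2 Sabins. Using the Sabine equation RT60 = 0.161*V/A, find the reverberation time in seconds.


RT60 = 0.161 * 434 / 55 = 1.2704 s


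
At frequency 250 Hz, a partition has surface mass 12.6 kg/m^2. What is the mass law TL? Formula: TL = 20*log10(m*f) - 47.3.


m * f = 12.6 * 250 = 3150
20*log10(3150) = 69.9662 dB
TL = 69.9662 - 47.3 = 22.666 dB


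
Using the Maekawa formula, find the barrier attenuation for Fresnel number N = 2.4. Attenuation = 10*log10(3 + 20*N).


3 + 20*N = 3 + 20*2.4 = 51
Att = 10*log10(51) = 17.076 dB


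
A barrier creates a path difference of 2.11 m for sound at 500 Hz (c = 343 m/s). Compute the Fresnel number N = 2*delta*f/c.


N = 2*delta*f/c = 2*delta/lambda, where lambda = c/f
lambda = 343 / 500 = 0.686 m
N = 2 * 2.11 / 0.686 = 6.1516


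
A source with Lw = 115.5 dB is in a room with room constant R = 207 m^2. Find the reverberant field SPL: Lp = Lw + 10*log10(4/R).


4/R = 4/207 = 0.0193237
Lp = 115.5 + 10*log10(0.0193237) = 98.361 dB


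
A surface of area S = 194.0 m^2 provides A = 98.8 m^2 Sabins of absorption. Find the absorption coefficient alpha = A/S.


Absorption coefficient = absorbed power / incident power
alpha = A / S = 98.8 / 194.0 = 0.50928


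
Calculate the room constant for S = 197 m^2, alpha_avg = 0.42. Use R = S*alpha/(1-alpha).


R = 197 * 0.42 / (1 - 0.42) = 142.66 m^2


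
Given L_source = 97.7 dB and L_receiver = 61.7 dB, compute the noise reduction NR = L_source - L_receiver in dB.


NR = L_source - L_receiver (difference between source and receiving room levels)
NR = 97.7 - 61.7 = 36 dB


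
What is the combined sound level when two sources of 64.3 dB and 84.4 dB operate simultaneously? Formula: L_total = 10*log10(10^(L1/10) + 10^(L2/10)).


10^(64.3/10) = 2.69153e+06
10^(84.4/10) = 2.75423e+08
Sum = 2.69153e+06 + 2.75423e+08 = 2.78115e+08
L_total = 10*log10(2.78115e+08) = 84.442 dB


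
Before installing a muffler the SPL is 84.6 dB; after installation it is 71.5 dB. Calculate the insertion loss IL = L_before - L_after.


Insertion loss = SPL without muffler - SPL with muffler
IL = 84.6 - 71.5 = 13.1 dB


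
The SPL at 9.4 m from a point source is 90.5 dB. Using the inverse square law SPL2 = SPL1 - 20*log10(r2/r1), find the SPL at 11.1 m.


r2/r1 = 11.1/9.4 = 1.18085
Correction = 20*log10(1.18085) = 1.44389 dB
SPL2 = 90.5 - 1.44389 = 89.056 dB


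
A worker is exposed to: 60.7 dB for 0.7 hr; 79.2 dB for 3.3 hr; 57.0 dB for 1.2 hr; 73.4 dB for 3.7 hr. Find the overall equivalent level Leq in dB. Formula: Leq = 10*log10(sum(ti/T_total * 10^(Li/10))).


T_total = 0.7 + 3.3 + 1.2 + 3.7 = 8.9 hr
(0.7/8.9) * 10^(60.7/10) = 92407.7
(3.3/8.9) * 10^(79.2/10) = 3.08407e+07
(1.2/8.9) * 10^(57.0/10) = 67575.8
(3.7/8.9) * 10^(73.4/10) = 9.09519e+06
Sum = 92407.7 + 3.08407e+07 + 67575.8 + 9.09519e+06 = 4.00959e+07
Leq = 10*log10(4.00959e+07) = 76.031 dB


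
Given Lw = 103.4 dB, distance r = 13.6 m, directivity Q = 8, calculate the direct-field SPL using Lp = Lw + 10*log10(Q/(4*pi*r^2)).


4*pi*r^2 = 4*pi*13.6^2 = 2324.28 m^2
Q / (4*pi*r^2) = 8 / 2324.28 = 0.00344193
Lp = 103.4 + 10*log10(0.00344193) = 78.768 dB


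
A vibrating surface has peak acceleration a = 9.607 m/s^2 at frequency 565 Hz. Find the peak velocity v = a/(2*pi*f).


omega = 2*pi*f = 2*pi*565 = 3550 rad/s
v = a / omega = 9.607 / 3550 = 0.0027062 m/s


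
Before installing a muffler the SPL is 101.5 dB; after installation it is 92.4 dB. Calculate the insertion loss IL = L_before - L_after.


Insertion loss = SPL without muffler - SPL with muffler
IL = 101.5 - 92.4 = 9.1 dB


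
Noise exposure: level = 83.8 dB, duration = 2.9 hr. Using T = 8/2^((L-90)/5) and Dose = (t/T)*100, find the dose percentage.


T_allowed = 8 / 2^((83.8 - 90)/5) = 18.8959 hr
Dose = 2.9 / 18.8959 * 100 = 15.347 %


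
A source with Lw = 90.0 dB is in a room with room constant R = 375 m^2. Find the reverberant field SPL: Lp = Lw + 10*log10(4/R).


4/R = 4/375 = 0.0106667
Lp = 90.0 + 10*log10(0.0106667) = 70.28 dB


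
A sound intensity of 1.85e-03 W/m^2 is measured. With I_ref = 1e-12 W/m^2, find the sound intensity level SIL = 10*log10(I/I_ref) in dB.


I / I_ref = 1.85e-03 / 1e-12 = 1.85e+09
SIL = 10 * log10(1.85e+09) = 92.672 dB


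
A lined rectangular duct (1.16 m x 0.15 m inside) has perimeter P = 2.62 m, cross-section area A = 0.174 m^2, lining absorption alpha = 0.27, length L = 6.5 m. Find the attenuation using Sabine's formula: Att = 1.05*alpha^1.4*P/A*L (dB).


alpha^1.4 = 0.27^1.4 = 0.159922
Attenuation rate = 1.05 * alpha^1.4 * P / A
= 1.05 * 0.159922 * 2.62 / 0.174 = 2.52842 dB/m
Total Att = 2.52842 * 6.5 = 16.435 dB


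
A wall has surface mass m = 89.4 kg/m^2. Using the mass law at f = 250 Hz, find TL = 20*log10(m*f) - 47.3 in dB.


m * f = 89.4 * 250 = 22350
20*log10(22350) = 86.9856 dB
TL = 86.9856 - 47.3 = 39.686 dB


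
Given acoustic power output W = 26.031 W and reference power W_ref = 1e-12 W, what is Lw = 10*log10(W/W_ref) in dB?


W / W_ref = 26.031 / 1e-12 = 2.6031e+13
Lw = 10 * log10(2.6031e+13) = 134.15 dB


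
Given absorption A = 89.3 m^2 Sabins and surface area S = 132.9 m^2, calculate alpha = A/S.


Absorption coefficient = absorbed power / incident power
alpha = A / S = 89.3 / 132.9 = 0.67193


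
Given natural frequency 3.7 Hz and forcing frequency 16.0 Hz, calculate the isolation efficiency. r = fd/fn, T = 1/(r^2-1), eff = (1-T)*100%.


r = 16.0 / 3.7 = 4.32432
r^2 - 1 = 4.32432^2 - 1 = 17.6997
T = 1/17.6997 = 0.0564981
Efficiency = (1 - 0.0564981)*100 = 94.35 %


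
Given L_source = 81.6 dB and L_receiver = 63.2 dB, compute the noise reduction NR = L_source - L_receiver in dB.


NR = L_source - L_receiver (difference between source and receiving room levels)
NR = 81.6 - 63.2 = 18.4 dB


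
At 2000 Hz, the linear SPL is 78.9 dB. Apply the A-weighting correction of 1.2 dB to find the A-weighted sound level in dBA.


A-weighting table: 2000 Hz -> 1.2 dB correction
SPL_A = SPL + correction = 78.9 + (1.2) = 80.1 dBA


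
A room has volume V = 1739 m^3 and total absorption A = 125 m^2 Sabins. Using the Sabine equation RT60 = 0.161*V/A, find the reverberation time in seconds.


RT60 = 0.161 * 1739 / 125 = 2.2398 s


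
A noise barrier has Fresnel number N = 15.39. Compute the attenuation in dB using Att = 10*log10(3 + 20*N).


3 + 20*N = 3 + 20*15.39 = 310.8
Att = 10*log10(310.8) = 24.925 dB


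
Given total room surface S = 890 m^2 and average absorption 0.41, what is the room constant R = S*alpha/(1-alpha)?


R = 890 * 0.41 / (1 - 0.41) = 618.47 m^2


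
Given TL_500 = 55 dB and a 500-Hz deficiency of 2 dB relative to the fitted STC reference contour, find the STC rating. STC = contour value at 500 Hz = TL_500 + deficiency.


By ASTM E413, STC = value of the fitted reference contour at 500 Hz.
Contour value at 500 Hz = TL_500 + deficiency = 55 + 2 = 57
STC = 57


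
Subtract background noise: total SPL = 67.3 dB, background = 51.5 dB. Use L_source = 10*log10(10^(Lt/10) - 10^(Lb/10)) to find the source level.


10^(67.3/10) = 5.37032e+06
10^(51.5/10) = 141254
Difference = 5.37032e+06 - 141254 = 5.22907e+06
L_source = 10*log10(5.22907e+06) = 67.184 dB


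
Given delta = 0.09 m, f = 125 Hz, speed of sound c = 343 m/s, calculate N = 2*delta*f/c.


N = 2*delta*f/c = 2*delta/lambda, where lambda = c/f
lambda = 343 / 125 = 2.744 m
N = 2 * 0.09 / 2.744 = 0.065598


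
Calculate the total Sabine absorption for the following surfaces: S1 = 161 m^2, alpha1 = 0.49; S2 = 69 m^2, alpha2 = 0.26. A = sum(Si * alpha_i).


161 * 0.49 = 78.89
69 * 0.26 = 17.94
A_total = 78.89 + 17.94 = 96.83 m^2


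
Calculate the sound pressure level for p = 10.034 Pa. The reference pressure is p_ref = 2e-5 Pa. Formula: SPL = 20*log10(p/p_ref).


p / p_ref = 10.034 / 2e-5 = 501700
SPL = 20 * log10(501700) = 114.01 dB


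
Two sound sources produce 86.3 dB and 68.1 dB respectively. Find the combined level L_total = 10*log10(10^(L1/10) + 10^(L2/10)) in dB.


10^(86.3/10) = 4.2658e+08
10^(68.1/10) = 6.45654e+06
Sum = 4.2658e+08 + 6.45654e+06 = 4.33037e+08
L_total = 10*log10(4.33037e+08) = 86.365 dB


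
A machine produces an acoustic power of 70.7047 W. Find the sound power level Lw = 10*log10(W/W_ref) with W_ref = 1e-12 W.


W / W_ref = 70.7047 / 1e-12 = 7.07047e+13
Lw = 10 * log10(7.07047e+13) = 138.49 dB


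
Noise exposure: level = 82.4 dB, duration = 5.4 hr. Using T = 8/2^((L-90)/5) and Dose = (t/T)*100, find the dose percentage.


T_allowed = 8 / 2^((82.4 - 90)/5) = 22.9433 hr
Dose = 5.4 / 22.9433 * 100 = 23.536 %


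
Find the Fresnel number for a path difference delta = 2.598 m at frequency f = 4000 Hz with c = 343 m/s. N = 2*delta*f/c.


N = 2*delta*f/c = 2*delta/lambda, where lambda = c/f
lambda = 343 / 4000 = 0.08575 m
N = 2 * 2.598 / 0.08575 = 60.595


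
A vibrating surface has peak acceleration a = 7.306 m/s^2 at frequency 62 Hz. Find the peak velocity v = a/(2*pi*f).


omega = 2*pi*f = 2*pi*62 = 389.557 rad/s
v = a / omega = 7.306 / 389.557 = 0.018755 m/s


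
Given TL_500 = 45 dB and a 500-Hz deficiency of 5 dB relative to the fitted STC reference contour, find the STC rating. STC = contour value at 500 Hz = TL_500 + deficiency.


By ASTM E413, STC = value of the fitted reference contour at 500 Hz.
Contour value at 500 Hz = TL_500 + deficiency = 45 + 5 = 50
STC = 50


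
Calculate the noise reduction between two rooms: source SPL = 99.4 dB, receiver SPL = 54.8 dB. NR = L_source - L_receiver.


NR = L_source - L_receiver (difference between source and receiving room levels)
NR = 99.4 - 54.8 = 44.6 dB


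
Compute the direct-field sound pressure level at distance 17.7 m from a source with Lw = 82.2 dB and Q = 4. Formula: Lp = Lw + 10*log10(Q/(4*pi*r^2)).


4*pi*r^2 = 4*pi*17.7^2 = 3936.92 m^2
Q / (4*pi*r^2) = 4 / 3936.92 = 0.00101602
Lp = 82.2 + 10*log10(0.00101602) = 52.269 dB


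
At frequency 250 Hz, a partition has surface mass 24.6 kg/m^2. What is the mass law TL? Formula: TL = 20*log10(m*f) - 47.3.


m * f = 24.6 * 250 = 6150
20*log10(6150) = 75.7775 dB
TL = 75.7775 - 47.3 = 28.478 dB


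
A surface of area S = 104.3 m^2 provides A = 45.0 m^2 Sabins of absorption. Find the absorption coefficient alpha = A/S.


Absorption coefficient = absorbed power / incident power
alpha = A / S = 45.0 / 104.3 = 0.43145


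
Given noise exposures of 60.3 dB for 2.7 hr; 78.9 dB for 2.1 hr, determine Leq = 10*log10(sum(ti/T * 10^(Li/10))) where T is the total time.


T_total = 2.7 + 2.1 = 4.8 hr
(2.7/4.8) * 10^(60.3/10) = 602730
(2.1/4.8) * 10^(78.9/10) = 3.39608e+07
Sum = 602730 + 3.39608e+07 = 3.45635e+07
Leq = 10*log10(3.45635e+07) = 75.386 dB


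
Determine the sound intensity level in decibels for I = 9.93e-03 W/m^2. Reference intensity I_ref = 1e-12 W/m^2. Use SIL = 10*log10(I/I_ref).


I / I_ref = 9.93e-03 / 1e-12 = 9.93e+09
SIL = 10 * log10(9.93e+09) = 99.969 dB


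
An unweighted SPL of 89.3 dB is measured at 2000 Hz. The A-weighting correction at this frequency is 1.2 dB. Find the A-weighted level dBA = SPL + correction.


A-weighting table: 2000 Hz -> 1.2 dB correction
SPL_A = SPL + correction = 89.3 + (1.2) = 90.5 dBA


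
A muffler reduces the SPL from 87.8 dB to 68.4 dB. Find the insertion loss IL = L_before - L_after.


Insertion loss = SPL without muffler - SPL with muffler
IL = 87.8 - 68.4 = 19.4 dB


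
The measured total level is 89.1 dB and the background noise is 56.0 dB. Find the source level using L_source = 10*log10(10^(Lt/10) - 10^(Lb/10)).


10^(89.1/10) = 8.12831e+08
10^(56.0/10) = 398107
Difference = 8.12831e+08 - 398107 = 8.12433e+08
L_source = 10*log10(8.12433e+08) = 89.098 dB


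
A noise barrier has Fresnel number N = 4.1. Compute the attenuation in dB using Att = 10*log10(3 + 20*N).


3 + 20*N = 3 + 20*4.1 = 85
Att = 10*log10(85) = 19.294 dB


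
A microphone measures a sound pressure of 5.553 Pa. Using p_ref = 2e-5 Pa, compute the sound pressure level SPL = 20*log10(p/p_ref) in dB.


p / p_ref = 5.553 / 2e-5 = 277650
SPL = 20 * log10(277650) = 108.87 dB


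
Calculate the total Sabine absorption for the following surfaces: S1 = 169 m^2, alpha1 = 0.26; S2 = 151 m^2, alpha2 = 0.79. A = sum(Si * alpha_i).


169 * 0.26 = 43.94
151 * 0.79 = 119.29
A_total = 43.94 + 119.29 = 163.23 m^2


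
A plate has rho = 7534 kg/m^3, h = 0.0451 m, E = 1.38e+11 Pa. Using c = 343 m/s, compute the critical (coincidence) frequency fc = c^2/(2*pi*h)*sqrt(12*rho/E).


12*rho/E = 12*7534/1.38e+11 = 6.5513e-07
sqrt(12*rho/E) = sqrt(6.5513e-07) = 0.000809401
c^2/(2*pi*h) = 343^2/(2*pi*0.0451) = 415176
fc = 415176 * 0.000809401 = 336.04 Hz


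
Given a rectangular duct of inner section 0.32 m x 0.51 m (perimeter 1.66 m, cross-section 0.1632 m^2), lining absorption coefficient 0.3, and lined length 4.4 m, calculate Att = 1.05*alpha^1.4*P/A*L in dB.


alpha^1.4 = 0.3^1.4 = 0.18534
Attenuation rate = 1.05 * alpha^1.4 * P / A
= 1.05 * 0.18534 * 1.66 / 0.1632 = 1.97946 dB/m
Total Att = 1.97946 * 4.4 = 8.7096 dB


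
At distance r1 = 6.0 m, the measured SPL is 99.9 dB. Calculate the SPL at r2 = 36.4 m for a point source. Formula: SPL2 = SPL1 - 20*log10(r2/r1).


r2/r1 = 36.4/6.0 = 6.06667
Correction = 20*log10(6.06667) = 15.659 dB
SPL2 = 99.9 - 15.659 = 84.241 dB


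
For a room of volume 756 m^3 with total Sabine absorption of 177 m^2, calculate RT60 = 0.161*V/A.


RT60 = 0.161 * 756 / 177 = 0.68766 s


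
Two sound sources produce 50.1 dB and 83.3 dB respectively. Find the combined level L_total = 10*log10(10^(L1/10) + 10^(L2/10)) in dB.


10^(50.1/10) = 102329
10^(83.3/10) = 2.13796e+08
Sum = 102329 + 2.13796e+08 = 2.13898e+08
L_total = 10*log10(2.13898e+08) = 83.302 dB


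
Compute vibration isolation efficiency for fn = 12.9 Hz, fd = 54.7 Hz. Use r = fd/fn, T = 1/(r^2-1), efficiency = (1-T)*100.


r = 54.7 / 12.9 = 4.24031
r^2 - 1 = 4.24031^2 - 1 = 16.9802
T = 1/16.9802 = 0.0588921
Efficiency = (1 - 0.0588921)*100 = 94.111 %


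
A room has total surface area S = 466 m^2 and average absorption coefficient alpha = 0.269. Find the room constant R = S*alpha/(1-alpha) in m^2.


R = 466 * 0.269 / (1 - 0.269) = 171.48 m^2


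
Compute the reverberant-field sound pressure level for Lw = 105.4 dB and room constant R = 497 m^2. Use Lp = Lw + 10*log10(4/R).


4/R = 4/497 = 0.00804829
Lp = 105.4 + 10*log10(0.00804829) = 84.457 dB


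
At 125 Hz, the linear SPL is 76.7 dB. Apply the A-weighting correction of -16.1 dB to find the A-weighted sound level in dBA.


A-weighting table: 125 Hz -> -16.1 dB correction
SPL_A = SPL + correction = 76.7 + (-16.1) = 60.6 dBA


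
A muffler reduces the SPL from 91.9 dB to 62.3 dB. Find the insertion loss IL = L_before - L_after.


Insertion loss = SPL without muffler - SPL with muffler
IL = 91.9 - 62.3 = 29.6 dB


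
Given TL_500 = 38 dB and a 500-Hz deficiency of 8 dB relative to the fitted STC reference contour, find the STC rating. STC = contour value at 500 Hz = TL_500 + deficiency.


By ASTM E413, STC = value of the fitted reference contour at 500 Hz.
Contour value at 500 Hz = TL_500 + deficiency = 38 + 8 = 46
STC = 46


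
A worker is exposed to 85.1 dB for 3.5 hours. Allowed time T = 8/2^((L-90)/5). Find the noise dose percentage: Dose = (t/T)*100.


T_allowed = 8 / 2^((85.1 - 90)/5) = 15.7797 hr
Dose = 3.5 / 15.7797 * 100 = 22.18 %


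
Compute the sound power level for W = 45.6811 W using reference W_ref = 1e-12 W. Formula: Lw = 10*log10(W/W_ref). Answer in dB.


W / W_ref = 45.6811 / 1e-12 = 4.56811e+13
Lw = 10 * log10(4.56811e+13) = 136.6 dB


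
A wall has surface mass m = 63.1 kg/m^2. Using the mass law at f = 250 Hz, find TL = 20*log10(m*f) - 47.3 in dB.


m * f = 63.1 * 250 = 15775
20*log10(15775) = 83.9594 dB
TL = 83.9594 - 47.3 = 36.659 dB


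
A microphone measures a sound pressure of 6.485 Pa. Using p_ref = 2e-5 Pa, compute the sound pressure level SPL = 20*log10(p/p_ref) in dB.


p / p_ref = 6.485 / 2e-5 = 324250
SPL = 20 * log10(324250) = 110.22 dB


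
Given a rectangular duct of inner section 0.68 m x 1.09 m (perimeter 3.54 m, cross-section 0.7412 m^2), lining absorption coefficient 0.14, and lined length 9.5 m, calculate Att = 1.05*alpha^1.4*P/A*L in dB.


alpha^1.4 = 0.14^1.4 = 0.0637645
Attenuation rate = 1.05 * alpha^1.4 * P / A
= 1.05 * 0.0637645 * 3.54 / 0.7412 = 0.319769 dB/m
Total Att = 0.319769 * 9.5 = 3.0378 dB


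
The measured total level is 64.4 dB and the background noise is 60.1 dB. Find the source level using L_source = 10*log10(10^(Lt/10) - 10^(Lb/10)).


10^(64.4/10) = 2.75423e+06
10^(60.1/10) = 1.02329e+06
Difference = 2.75423e+06 - 1.02329e+06 = 1.73094e+06
L_source = 10*log10(1.73094e+06) = 62.383 dB


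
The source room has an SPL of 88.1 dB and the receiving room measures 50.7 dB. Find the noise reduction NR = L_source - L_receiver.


NR = L_source - L_receiver (difference between source and receiving room levels)
NR = 88.1 - 50.7 = 37.4 dB


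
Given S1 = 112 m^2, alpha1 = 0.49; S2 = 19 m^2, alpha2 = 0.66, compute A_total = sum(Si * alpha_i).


112 * 0.49 = 54.88
19 * 0.66 = 12.54
A_total = 54.88 + 12.54 = 67.42 m^2


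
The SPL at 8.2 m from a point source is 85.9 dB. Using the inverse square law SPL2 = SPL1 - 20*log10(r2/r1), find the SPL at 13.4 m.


r2/r1 = 13.4/8.2 = 1.63415
Correction = 20*log10(1.63415) = 4.26584 dB
SPL2 = 85.9 - 4.26584 = 81.634 dB


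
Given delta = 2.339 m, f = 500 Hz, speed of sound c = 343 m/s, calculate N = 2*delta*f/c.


N = 2*delta*f/c = 2*delta/lambda, where lambda = c/f
lambda = 343 / 500 = 0.686 m
N = 2 * 2.339 / 0.686 = 6.8192


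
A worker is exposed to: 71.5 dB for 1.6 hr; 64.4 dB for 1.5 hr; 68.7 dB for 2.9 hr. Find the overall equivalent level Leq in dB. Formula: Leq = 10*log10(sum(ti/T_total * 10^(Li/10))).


T_total = 1.6 + 1.5 + 2.9 = 6.0 hr
(1.6/6.0) * 10^(71.5/10) = 3.76677e+06
(1.5/6.0) * 10^(64.4/10) = 688557
(2.9/6.0) * 10^(68.7/10) = 3.583e+06
Sum = 3.76677e+06 + 688557 + 3.583e+06 = 8.03833e+06
Leq = 10*log10(8.03833e+06) = 69.052 dB


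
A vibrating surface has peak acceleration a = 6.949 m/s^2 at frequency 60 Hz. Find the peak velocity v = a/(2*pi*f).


omega = 2*pi*f = 2*pi*60 = 376.991 rad/s
v = a / omega = 6.949 / 376.991 = 0.018433 m/s


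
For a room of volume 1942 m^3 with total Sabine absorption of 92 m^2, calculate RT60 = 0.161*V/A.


RT60 = 0.161 * 1942 / 92 = 3.3985 s


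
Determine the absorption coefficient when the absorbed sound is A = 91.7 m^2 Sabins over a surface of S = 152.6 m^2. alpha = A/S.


Absorption coefficient = absorbed power / incident power
alpha = A / S = 91.7 / 152.6 = 0.60092


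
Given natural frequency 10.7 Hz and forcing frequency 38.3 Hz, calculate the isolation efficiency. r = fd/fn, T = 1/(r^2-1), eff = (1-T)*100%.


r = 38.3 / 10.7 = 3.57944
r^2 - 1 = 3.57944^2 - 1 = 11.8124
T = 1/11.8124 = 0.0846568
Efficiency = (1 - 0.0846568)*100 = 91.534 %


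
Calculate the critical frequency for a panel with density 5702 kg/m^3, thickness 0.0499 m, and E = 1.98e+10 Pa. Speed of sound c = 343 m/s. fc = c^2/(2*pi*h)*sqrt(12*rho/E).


12*rho/E = 12*5702/1.98e+10 = 3.45576e-06
sqrt(12*rho/E) = sqrt(3.45576e-06) = 0.00185897
c^2/(2*pi*h) = 343^2/(2*pi*0.0499) = 375239
fc = 375239 * 0.00185897 = 697.56 Hz


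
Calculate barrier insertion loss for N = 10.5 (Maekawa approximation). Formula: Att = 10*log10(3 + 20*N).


3 + 20*N = 3 + 20*10.5 = 213
Att = 10*log10(213) = 23.284 dB


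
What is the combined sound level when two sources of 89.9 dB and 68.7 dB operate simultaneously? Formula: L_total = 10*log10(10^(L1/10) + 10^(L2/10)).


10^(89.9/10) = 9.77237e+08
10^(68.7/10) = 7.4131e+06
Sum = 9.77237e+08 + 7.4131e+06 = 9.8465e+08
L_total = 10*log10(9.8465e+08) = 89.933 dB


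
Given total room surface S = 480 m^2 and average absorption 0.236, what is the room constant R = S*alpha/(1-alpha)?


R = 480 * 0.236 / (1 - 0.236) = 148.27 m^2


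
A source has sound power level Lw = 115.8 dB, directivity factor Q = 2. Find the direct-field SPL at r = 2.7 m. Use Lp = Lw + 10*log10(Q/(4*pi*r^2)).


4*pi*r^2 = 4*pi*2.7^2 = 91.6088 m^2
Q / (4*pi*r^2) = 2 / 91.6088 = 0.021832
Lp = 115.8 + 10*log10(0.021832) = 99.191 dB


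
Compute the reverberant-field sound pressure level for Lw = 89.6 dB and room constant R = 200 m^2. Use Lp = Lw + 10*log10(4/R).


4/R = 4/200 = 0.02
Lp = 89.6 + 10*log10(0.02) = 72.61 dB


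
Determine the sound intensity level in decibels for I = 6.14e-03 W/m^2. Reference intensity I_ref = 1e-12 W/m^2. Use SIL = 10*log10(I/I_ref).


I / I_ref = 6.14e-03 / 1e-12 = 6.14e+09
SIL = 10 * log10(6.14e+09) = 97.882 dB


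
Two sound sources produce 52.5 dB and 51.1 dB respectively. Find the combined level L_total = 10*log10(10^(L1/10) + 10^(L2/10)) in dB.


10^(52.5/10) = 177828
10^(51.1/10) = 128825
Sum = 177828 + 128825 = 306653
L_total = 10*log10(306653) = 54.866 dB


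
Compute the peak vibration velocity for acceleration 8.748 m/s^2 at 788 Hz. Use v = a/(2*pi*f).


omega = 2*pi*f = 2*pi*788 = 4951.15 rad/s
v = a / omega = 8.748 / 4951.15 = 0.0017669 m/s


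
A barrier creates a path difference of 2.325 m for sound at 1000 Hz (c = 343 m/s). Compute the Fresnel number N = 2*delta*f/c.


N = 2*delta*f/c = 2*delta/lambda, where lambda = c/f
lambda = 343 / 1000 = 0.343 m
N = 2 * 2.325 / 0.343 = 13.557


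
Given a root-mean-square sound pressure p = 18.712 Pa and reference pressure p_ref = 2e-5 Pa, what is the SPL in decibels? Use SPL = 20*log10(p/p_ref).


p / p_ref = 18.712 / 2e-5 = 935600
SPL = 20 * log10(935600) = 119.42 dB


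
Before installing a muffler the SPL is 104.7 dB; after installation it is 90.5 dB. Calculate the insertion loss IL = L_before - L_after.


Insertion loss = SPL without muffler - SPL with muffler
IL = 104.7 - 90.5 = 14.2 dB


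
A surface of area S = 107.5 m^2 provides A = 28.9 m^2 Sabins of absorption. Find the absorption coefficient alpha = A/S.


Absorption coefficient = absorbed power / incident power
alpha = A / S = 28.9 / 107.5 = 0.26884


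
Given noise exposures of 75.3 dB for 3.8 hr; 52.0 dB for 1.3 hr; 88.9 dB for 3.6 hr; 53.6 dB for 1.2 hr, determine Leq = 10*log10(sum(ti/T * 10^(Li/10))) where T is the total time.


T_total = 3.8 + 1.3 + 3.6 + 1.2 = 9.9 hr
(3.8/9.9) * 10^(75.3/10) = 1.30061e+07
(1.3/9.9) * 10^(52.0/10) = 20811.7
(3.6/9.9) * 10^(88.9/10) = 2.82272e+08
(1.2/9.9) * 10^(53.6/10) = 27768.1
Sum = 1.30061e+07 + 20811.7 + 2.82272e+08 + 27768.1 = 2.95327e+08
Leq = 10*log10(2.95327e+08) = 84.703 dB
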